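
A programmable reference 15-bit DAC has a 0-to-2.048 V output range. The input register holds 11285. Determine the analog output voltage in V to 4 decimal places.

0.7053 V

LSB = 2.048 V / 2^15 = 62.50 µV.
V_out = 0 + 11285 × 6.25e-05 V = 0.705313 V.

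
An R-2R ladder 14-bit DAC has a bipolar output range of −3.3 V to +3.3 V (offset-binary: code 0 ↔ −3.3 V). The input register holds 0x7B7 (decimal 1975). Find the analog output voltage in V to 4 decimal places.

-2.5044 V

LSB = 6.6 V / 2^14 = 402.83 µV.
Code 0x7B7 = 1975 decimal.
V_out = (−3.3) + 1975 × 0.000402832 V = -2.50441 V.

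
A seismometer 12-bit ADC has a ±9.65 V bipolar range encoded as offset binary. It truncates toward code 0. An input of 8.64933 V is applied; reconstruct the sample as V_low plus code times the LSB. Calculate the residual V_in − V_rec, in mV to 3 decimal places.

One LSB is 19.3 V / 4096 = 4.712 mV.
(8.64933 − (−9.65))/0.00471191 = 3883.6298; ⌊·⌋ gives code 3883.
V_rec = (−9.65) + 3883·0.00471191 = 8.6463623 V.
Difference: 0.0029677 V → 2.968 mV.

2.968 mV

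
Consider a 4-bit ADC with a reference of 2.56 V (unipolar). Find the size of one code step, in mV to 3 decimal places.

160.000 mV

Full-scale span = 2.56 V.
LSB = 2.56 / 2^4 = 2.56 / 16 = 0.16 V = 160.000 mV.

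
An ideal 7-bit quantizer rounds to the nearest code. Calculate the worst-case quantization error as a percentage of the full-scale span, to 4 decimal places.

0.3906 %

Rounding → worst-case error = ½ LSB = V_FS/2^8, so 100/256 = 0.390625 % of full scale.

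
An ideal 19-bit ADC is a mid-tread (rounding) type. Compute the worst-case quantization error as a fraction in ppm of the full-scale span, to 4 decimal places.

Rounding → worst-case error = ½ LSB = V_FS/2^20, so 1e+06/1048576 = 0.953674 ppm of full scale.

0.9537 ppm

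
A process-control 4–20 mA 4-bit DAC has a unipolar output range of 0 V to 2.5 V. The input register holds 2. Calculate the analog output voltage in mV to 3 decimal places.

LSB = 2.5 V / 2^4 = 156.250 mV.
V_out = 0 + 2 × 0.15625 V = 0.3125 V.
= 312.500 mV.

312.500 mV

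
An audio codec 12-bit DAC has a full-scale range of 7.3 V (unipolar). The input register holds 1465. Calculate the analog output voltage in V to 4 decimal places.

LSB = 7.3 V / 2^12 = 1.782 mV.
V_out = 0 + 1465 × 0.00178223 V = 2.61096 V.

2.6110 V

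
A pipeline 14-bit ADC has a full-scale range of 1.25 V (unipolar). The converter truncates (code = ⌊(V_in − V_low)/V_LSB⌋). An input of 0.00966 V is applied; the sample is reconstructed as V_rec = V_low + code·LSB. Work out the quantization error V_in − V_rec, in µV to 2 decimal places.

46.96 µV

One LSB is 1.25 V / 16384 = 76.29 µV.
(0.00966 − 0)/7.62939e-05 = 126.6156; ⌊·⌋ gives code 126.
Code 126 maps back to 0 + 126×7.62939e-05 V = 0.0096130371 V.
Error = 0.00966 − 0.0096130371 = 4.69629e-05 V = 46.96 µV.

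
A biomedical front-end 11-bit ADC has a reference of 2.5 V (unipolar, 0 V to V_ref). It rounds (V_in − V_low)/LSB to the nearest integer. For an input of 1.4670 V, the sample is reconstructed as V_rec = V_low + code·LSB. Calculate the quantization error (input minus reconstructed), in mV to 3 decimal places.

-0.285 mV

Step size: 2.5 V ÷ 2^11 = 1.221 mV.
Scaled input = 1201.7664 LSBs, so code = 1202.
V_rec = 0 + 1202·0.0012207 = 1.4672852 V.
V_in − V_rec = -0.000285156 V = -0.285 mV.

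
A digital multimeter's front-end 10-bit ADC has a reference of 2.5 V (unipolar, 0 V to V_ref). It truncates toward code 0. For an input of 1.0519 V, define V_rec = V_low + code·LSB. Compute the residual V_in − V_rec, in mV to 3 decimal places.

2.095 mV

Step size: 2.5 V ÷ 2^10 = 2.441 mV.
(V_in − V_low)/LSB = (1.0519 − 0)/0.00244141 = 430.8582 → code 430 (floor).
Reconstructed: 1.0498047 V.
Error = 1.0519 − 1.0498047 = 0.00209531 V = 2.095 mV.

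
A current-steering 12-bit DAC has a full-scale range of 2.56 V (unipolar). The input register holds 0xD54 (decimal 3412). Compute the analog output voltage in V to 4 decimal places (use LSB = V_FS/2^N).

LSB = 2.56 V / 2^12 = 0.625 mV.
Code 0xD54 = 3412 decimal.
V_out = 0 + 3412 × 0.000625 V = 2.1325 V.

2.1325 V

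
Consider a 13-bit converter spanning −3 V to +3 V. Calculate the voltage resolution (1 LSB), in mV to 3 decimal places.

Full-scale span = 6 V.
LSB = 6 / 2^13 = 6 / 8192 = 0.000732422 V = 0.732 mV.

0.732 mV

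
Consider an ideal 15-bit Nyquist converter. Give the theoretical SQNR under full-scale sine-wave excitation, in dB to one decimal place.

92.1 dB

SNR ≈ 6.02·N + 1.76 dB = 6.02·15 + 1.76 = 92.06 dB.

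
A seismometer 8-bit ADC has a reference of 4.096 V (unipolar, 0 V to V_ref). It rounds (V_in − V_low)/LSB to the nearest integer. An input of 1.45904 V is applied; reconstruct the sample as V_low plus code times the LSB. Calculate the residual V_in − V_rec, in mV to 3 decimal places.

LSB = 4.096/2^8 = 16.000 mV.
(V_in − V_low)/LSB = (1.45904 − 0)/0.016 = 91.1900 → code 91 (round).
V_rec = 0 + 91·0.016 = 1.456 V.
Difference: 0.00304 V → 3.040 mV.

3.040 mV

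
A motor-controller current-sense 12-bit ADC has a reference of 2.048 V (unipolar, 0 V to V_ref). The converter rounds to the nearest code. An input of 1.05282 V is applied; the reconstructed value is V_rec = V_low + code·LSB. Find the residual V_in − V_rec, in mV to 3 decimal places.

LSB = 2.048/2^12 = 0.500 mV.
Scaled input = 2105.6400 LSBs, so code = 2106.
Code 2106 maps back to 0 + 2106×0.0005 V = 1.053 V.
Error = 1.05282 − 1.053 = -0.00018 V = -0.180 mV.

-0.180 mV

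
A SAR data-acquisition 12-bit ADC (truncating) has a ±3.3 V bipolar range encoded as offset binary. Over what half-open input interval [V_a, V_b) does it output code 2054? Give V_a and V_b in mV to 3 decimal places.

[9.668 mV, 11.279 mV)

LSB = 6.6/2^12 = 1.611 mV.
V_a = V_low + 2054·LSB = 0.00966797 V; V_b = V_low + 2055·LSB = 0.0112793 V.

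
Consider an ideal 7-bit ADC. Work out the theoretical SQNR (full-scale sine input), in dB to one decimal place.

SNR ≈ 6.02·N + 1.76 dB = 6.02·7 + 1.76 = 43.90 dB.

43.9 dB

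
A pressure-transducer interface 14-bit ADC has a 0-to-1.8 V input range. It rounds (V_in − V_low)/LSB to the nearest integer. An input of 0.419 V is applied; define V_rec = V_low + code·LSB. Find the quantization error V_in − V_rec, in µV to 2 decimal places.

LSB = 1.8/2^14 = 109.86 µV.
(V_in − V_low)/LSB = (0.419 − 0)/0.000109863 = 3813.8311 → code 3814 (round).
Code 3814 maps back to 0 + 3814×0.000109863 V = 0.41901855 V.
Difference: -1.85547e-05 V → -18.55 µV.

-18.55 µV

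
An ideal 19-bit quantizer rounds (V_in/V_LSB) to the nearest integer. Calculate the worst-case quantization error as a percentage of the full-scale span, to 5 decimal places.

Rounding → worst-case error = ½ LSB = V_FS/2^20, so 100/1048576 = 9.53674e-05 % of full scale.

0.00010 %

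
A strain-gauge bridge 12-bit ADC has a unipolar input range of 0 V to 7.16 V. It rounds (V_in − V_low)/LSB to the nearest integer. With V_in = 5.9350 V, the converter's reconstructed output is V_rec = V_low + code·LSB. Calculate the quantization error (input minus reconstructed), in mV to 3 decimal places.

0.381 mV

One LSB is 7.16 V / 4096 = 1.748 mV.
Scaled input = 3395.2179 LSBs, so code = 3395.
Reconstructed: 5.9346191 V.
V_in − V_rec = 0.000380859 V = 0.381 mV.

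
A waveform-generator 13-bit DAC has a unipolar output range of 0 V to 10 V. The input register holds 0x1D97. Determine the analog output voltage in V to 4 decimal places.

LSB = 10 V / 2^13 = 1.221 mV.
Code 0x1D97 = 7575 decimal.
V_out = 0 + 7575 × 0.0012207 V = 9.24683 V.

9.2468 V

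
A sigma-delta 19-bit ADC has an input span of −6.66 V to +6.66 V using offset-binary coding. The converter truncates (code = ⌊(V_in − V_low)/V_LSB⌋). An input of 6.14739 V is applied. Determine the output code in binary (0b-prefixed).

code 0b1111011000100101111 (decimal 504111)

With 524288 levels over 13.32 V, one step is 25.41 µV.
(V_in − V_low)/LSB = (6.14739 − (−6.66)) / 2.54059e-05 = 504111.178.
So the output code is 504111.
In binary (0b-prefixed): 0b1111011000100101111.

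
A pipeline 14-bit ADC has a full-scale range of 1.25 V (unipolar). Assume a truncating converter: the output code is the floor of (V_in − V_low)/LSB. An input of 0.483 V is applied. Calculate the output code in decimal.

code 6330

LSB = 1.25 V / 16384 = 76.29 µV.
(0.483 − 0) / 7.62939e-05 = 6330.778 LSBs.
⌊·⌋(6330.778) = 6330.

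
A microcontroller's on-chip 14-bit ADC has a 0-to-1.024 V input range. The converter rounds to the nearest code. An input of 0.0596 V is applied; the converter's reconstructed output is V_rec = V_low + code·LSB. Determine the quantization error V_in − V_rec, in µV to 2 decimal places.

LSB = 1.024/2^14 = 62.50 µV.
(V_in − V_low)/LSB = (0.0596 − 0)/6.25e-05 = 953.6000 → code 954 (round).
V_rec = 0 + 954·6.25e-05 = 0.059625 V.
Difference: -2.5e-05 V → -25.00 µV.

-25.00 µV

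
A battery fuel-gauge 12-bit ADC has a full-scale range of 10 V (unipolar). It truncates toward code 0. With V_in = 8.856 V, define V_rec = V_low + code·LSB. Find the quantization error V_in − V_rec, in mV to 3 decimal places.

1.020 mV

Step size: 10 V ÷ 2^12 = 2.441 mV.
(8.856 − 0)/0.00244141 = 3627.4176; ⌊·⌋ gives code 3627.
Reconstructed: 8.8549805 V.
Error = 8.856 − 8.8549805 = 0.00101953 V = 1.020 mV.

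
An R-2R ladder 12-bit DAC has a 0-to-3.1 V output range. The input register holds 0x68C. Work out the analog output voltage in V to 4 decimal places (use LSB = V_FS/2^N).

LSB = 3.1 V / 2^12 = 0.757 mV.
Code 0x68C = 1676 decimal.
V_out = 0 + 1676 × 0.000756836 V = 1.26846 V.

1.2685 V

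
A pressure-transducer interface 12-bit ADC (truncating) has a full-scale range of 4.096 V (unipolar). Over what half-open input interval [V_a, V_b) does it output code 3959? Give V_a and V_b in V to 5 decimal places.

[3.95900 V, 3.96000 V)

LSB = 4.096/2^12 = 1.000 mV.
V_a = V_low + 3959·LSB = 3.959 V; V_b = V_low + 3960·LSB = 3.96 V.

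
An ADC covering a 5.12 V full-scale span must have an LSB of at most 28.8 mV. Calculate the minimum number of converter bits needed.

Number of steps required ≥ 5.12 V / 28.8 mV = 177.78.
Need 2^N ≥ 177.78; 2^7 = 128, 2^8 = 256.
Minimum N = 8.

8 bits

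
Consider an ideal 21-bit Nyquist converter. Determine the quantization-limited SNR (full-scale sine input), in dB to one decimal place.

128.2 dB

SNR ≈ 6.02·N + 1.76 dB = 6.02·21 + 1.76 = 128.18 dB.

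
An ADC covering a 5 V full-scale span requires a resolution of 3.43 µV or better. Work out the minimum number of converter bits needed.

Number of steps required ≥ 5 V / 3.43 µV = 1457725.95.
Need 2^N ≥ 1457725.95; 2^20 = 1048576, 2^21 = 2097152.
Minimum N = 21.

21 bits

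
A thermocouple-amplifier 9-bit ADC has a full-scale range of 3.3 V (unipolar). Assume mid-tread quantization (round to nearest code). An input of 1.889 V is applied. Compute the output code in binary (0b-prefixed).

code 0b100100101 (decimal 293)

With 512 levels over 3.3 V, one step is 6.445 mV.
(1.889 − 0) / 0.00644531 = 293.081 LSBs.
Round → code 293.
In binary (0b-prefixed): 0b100100101.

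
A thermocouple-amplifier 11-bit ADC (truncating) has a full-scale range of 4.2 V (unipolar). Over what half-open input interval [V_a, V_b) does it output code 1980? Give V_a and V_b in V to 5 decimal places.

LSB = 4.2/2^11 = 2.051 mV.
V_a = V_low + 1980·LSB = 4.06055 V; V_b = V_low + 1981·LSB = 4.0626 V.

[4.06055 V, 4.06260 V)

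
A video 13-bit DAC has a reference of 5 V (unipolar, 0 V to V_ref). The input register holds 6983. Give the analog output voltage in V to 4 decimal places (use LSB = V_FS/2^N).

LSB = 5 V / 2^13 = 0.610 mV.
V_out = 0 + 6983 × 0.000610352 V = 4.26208 V.

4.2621 V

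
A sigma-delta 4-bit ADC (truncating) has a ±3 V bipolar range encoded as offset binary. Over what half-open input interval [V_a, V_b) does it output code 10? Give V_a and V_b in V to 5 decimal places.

[0.75000 V, 1.12500 V)

LSB = 6/2^4 = 375.000 mV.
V_a = V_low + 10·LSB = 0.75 V; V_b = V_low + 11·LSB = 1.125 V.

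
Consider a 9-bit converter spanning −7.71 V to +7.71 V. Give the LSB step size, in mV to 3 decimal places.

Full-scale span = 15.42 V.
LSB = 15.42 / 2^9 = 15.42 / 512 = 0.0301172 V = 30.117 mV.

30.117 mV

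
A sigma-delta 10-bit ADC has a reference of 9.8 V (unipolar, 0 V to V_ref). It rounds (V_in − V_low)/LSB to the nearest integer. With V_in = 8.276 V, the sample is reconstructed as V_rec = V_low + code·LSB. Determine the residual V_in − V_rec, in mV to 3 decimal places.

One LSB is 9.8 V / 1024 = 9.570 mV.
Scaled input = 864.7576 LSBs, so code = 865.
Code 865 maps back to 0 + 865×0.00957031 V = 8.2783203 V.
Difference: -0.00232031 V → -2.320 mV.

-2.320 mV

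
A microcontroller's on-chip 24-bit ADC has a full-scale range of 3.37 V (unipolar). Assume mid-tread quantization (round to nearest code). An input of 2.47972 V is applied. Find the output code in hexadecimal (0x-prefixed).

code 0xBC5ED4 (decimal 12345044)

With 16777216 levels over 3.37 V, one step is 0.20 µV.
(2.47972 − 0) / 2.00868e-07 = 12345043.935 LSBs.
So the output code is 12345044.
In hexadecimal (0x-prefixed): 0xBC5ED4.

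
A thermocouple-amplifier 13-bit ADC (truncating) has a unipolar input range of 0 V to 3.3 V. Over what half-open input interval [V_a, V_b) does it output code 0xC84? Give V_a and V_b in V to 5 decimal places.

LSB = 3.3/2^13 = 402.83 µV.
Code 0xC84 = 3204 decimal.
V_a = V_low + 3204·LSB = 1.29067 V; V_b = V_low + 3205·LSB = 1.29108 V.

[1.29067 V, 1.29108 V)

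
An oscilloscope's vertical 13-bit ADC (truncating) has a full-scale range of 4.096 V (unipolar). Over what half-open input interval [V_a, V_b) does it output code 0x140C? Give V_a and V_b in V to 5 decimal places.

[2.56600 V, 2.56650 V)

LSB = 4.096/2^13 = 0.500 mV.
Code 0x140C = 5132 decimal.
V_a = V_low + 5132·LSB = 2.566 V; V_b = V_low + 5133·LSB = 2.5665 V.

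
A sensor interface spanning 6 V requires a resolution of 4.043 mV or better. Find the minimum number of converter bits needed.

11 bits

Number of steps required ≥ 6 V / 4.043 mV = 1484.05.
Need 2^N ≥ 1484.05; 2^10 = 1024, 2^11 = 2048.
Minimum N = 11.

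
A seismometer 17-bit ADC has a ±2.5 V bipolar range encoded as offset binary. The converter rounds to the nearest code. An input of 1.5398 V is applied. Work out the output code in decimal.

code 105901

LSB = 5 V / 131072 = 38.15 µV.
(1.5398 − (−2.5)) / 3.8147e-05 = 105900.933 LSBs.
Round → code 105901.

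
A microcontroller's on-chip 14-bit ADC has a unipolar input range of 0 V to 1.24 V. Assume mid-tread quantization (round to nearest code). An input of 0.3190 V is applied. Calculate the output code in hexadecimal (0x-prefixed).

code 0x1077 (decimal 4215)

Full-scale span = 1.24 V; LSB = 1.24/2^14 = 75.68 µV.
Input sits at 4214.916 steps above V_low.
round(4214.916) = 4215.
In hexadecimal (0x-prefixed): 0x1077.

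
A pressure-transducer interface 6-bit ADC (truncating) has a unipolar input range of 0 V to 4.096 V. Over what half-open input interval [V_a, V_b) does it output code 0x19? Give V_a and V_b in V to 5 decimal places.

[1.60000 V, 1.66400 V)

LSB = 4.096/2^6 = 64.000 mV.
Code 0x19 = 25 decimal.
V_a = V_low + 25·LSB = 1.6 V; V_b = V_low + 26·LSB = 1.664 V.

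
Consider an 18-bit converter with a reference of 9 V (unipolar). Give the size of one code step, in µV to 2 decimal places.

Full-scale span = 9 V.
LSB = 9 / 2^18 = 9 / 262144 = 3.43323e-05 V = 34.33 µV.

34.33 µV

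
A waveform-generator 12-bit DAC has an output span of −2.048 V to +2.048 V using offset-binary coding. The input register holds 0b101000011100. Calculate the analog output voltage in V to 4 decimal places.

0.5400 V

LSB = 4.096 V / 2^12 = 1.000 mV.
Code 0b101000011100 = 2588 decimal.
V_out = (−2.048) + 2588 × 0.001 V = 0.54 V.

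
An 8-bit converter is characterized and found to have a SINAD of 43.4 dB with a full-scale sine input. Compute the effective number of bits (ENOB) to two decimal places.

ENOB = (SINAD − 1.76) / 6.02 = (43.4 − 1.76)/6.02 = 6.917.

6.92 bits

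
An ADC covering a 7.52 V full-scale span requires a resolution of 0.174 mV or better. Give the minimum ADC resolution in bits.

Number of steps required ≥ 7.52 V / 0.174 mV = 43218.39.
Need 2^N ≥ 43218.39; 2^15 = 32768, 2^16 = 65536.
Minimum N = 16.

16 bits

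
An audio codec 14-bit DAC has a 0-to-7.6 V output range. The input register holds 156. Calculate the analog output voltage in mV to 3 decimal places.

LSB = 7.6 V / 2^14 = 463.87 µV.
V_out = 0 + 156 × 0.000463867 V = 0.0723633 V.
= 72.363 mV.

72.363 mV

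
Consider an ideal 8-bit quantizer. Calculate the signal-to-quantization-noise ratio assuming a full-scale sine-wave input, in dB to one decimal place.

SNR ≈ 6.02·N + 1.76 dB = 6.02·8 + 1.76 = 49.92 dB.

49.9 dB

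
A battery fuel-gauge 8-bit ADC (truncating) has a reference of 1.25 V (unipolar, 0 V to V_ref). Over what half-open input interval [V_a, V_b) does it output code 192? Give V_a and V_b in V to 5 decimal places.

LSB = 1.25/2^8 = 4.883 mV.
V_a = V_low + 192·LSB = 0.9375 V; V_b = V_low + 193·LSB = 0.942383 V.

[0.93750 V, 0.94238 V)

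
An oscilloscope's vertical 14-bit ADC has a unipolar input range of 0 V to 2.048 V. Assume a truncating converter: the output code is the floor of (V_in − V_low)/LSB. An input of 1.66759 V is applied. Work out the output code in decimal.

LSB = 2.048 V / 16384 = 125.00 µV.
Input sits at 13340.720 steps above V_low.
Floor → code 13340.

code 13340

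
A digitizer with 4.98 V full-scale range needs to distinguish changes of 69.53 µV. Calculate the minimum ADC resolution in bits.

Number of steps required ≥ 4.98 V / 69.53 µV = 71623.76.
Need 2^N ≥ 71623.76; 2^16 = 65536, 2^17 = 131072.
Minimum N = 17.

17 bits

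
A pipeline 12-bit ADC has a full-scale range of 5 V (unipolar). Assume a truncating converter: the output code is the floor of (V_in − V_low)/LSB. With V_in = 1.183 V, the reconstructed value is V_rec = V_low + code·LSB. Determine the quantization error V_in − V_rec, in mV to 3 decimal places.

LSB = 5/2^12 = 1.221 mV.
(V_in − V_low)/LSB = (1.183 − 0)/0.0012207 = 969.1136 → code 969 (floor).
Reconstructed: 1.1828613 V.
Difference: 0.000138672 V → 0.139 mV.

0.139 mV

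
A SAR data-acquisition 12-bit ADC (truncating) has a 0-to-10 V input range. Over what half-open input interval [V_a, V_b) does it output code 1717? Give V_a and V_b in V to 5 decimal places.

[4.19189 V, 4.19434 V)

LSB = 10/2^12 = 2.441 mV.
V_a = V_low + 1717·LSB = 4.19189 V; V_b = V_low + 1718·LSB = 4.19434 V.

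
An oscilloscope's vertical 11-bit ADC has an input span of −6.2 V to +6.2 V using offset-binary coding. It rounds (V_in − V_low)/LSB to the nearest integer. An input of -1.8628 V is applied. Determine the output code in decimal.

code 716

With 2048 levels over 12.4 V, one step is 6.055 mV.
(-1.8628 − (−6.2)) / 0.00605469 = 716.338 LSBs.
Round → code 716.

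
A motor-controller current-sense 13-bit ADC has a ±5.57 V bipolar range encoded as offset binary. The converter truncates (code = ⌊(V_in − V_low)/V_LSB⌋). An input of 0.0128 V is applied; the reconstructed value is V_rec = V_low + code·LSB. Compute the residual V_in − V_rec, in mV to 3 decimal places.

One LSB is 11.14 V / 8192 = 1.360 mV.
Scaled input = 4105.4127 LSBs, so code = 4105.
Reconstructed: 0.01223877 V.
Error = 0.0128 − 0.01223877 = 0.00056123 V = 0.561 mV.

0.561 mV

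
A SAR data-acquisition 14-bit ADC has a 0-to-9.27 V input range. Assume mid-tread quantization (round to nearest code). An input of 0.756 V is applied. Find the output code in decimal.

With 16384 levels over 9.27 V, one step is 0.566 mV.
(V_in − V_low)/LSB = (0.756 − 0) / 0.000565796 = 1336.171.
So the output code is 1336.

code 1336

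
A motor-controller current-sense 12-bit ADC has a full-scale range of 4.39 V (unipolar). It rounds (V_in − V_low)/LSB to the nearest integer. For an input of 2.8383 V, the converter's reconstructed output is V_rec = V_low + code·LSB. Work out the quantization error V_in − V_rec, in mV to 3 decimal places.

Step size: 4.39 V ÷ 2^12 = 1.072 mV.
Scaled input = 2648.2179 LSBs, so code = 2648.
V_rec = 0 + 2648·0.00107178 = 2.8380664 V.
Difference: 0.000233594 V → 0.234 mV.

0.234 mV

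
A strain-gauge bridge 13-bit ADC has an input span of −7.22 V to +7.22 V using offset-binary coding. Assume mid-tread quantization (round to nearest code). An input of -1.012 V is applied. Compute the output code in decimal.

code 3522

Full-scale span = 14.44 V; LSB = 14.44/2^13 = 1.763 mV.
(-1.012 − (−7.22)) / 0.0017627 = 3521.879 LSBs.
So the output code is 3522.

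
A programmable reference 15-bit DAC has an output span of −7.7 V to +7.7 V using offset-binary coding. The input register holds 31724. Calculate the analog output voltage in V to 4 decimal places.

7.2094 V

LSB = 15.4 V / 2^15 = 469.97 µV.
V_out = (−7.7) + 31724 × 0.000469971 V = 7.20935 V.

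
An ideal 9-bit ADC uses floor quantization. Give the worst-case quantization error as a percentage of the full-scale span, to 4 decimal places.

Truncating → worst-case error = 1 LSB = V_FS/2^9, so 100/512 = 0.195312 % of full scale.

0.1953 %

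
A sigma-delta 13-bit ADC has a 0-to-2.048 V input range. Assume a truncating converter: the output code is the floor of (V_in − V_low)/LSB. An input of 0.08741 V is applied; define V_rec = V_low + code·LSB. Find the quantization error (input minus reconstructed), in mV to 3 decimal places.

LSB = 2.048/2^13 = 250.00 µV.
(0.08741 − 0)/0.00025 = 349.6400; ⌊·⌋ gives code 349.
Reconstructed: 0.08725 V.
V_in − V_rec = 0.00016 V = 0.160 mV.

0.160 mV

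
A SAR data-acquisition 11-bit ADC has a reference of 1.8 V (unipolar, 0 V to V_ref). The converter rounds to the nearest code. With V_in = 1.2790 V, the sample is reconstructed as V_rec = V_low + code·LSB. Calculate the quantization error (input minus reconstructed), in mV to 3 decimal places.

One LSB is 1.8 V / 2048 = 0.879 mV.
(V_in − V_low)/LSB = (1.2790 − 0)/0.000878906 = 1455.2178 → code 1455 (round).
Reconstructed: 1.2788086 V.
V_in − V_rec = 0.000191406 V = 0.191 mV.

0.191 mV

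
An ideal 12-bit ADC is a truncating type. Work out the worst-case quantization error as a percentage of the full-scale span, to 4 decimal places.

0.0244 %

Truncating → worst-case error = 1 LSB = V_FS/2^12, so 100/4096 = 0.0244141 % of full scale.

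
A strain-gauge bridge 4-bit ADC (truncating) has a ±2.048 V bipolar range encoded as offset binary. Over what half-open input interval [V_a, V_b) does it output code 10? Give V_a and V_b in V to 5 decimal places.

LSB = 4.096/2^4 = 256.000 mV.
V_a = V_low + 10·LSB = 0.512 V; V_b = V_low + 11·LSB = 0.768 V.

[0.51200 V, 0.76800 V)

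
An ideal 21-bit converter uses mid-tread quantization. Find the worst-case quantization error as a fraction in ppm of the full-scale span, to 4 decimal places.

0.2384 ppm

Rounding → worst-case error = ½ LSB = V_FS/2^22, so 1e+06/4194304 = 0.238419 ppm of full scale.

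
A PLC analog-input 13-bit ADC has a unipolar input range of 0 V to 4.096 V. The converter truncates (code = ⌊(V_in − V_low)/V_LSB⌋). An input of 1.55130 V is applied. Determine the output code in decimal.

code 3102

Full-scale span = 4.096 V; LSB = 4.096/2^13 = 0.500 mV.
Input sits at 3102.600 steps above V_low.
Floor → code 3102.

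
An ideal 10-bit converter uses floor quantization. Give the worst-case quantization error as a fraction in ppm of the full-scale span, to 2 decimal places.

976.56 ppm

Truncating → worst-case error = 1 LSB = V_FS/2^10, so 1e+06/1024 = 976.562 ppm of full scale.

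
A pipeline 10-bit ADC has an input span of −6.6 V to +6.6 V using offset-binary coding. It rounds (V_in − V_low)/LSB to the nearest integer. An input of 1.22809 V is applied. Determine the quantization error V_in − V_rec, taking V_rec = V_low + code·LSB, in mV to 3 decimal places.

LSB = 13.2/2^10 = 12.891 mV.
(V_in − V_low)/LSB = (1.22809 − (−6.6))/0.0128906 = 607.2700 → code 607 (round).
V_rec = (−6.6) + 607·0.0128906 = 1.2246094 V.
Difference: 0.00348063 V → 3.481 mV.

3.481 mV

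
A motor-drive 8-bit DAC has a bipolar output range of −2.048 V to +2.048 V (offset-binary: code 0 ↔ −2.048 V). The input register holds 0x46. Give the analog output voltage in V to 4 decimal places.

-0.9280 V

LSB = 4.096 V / 2^8 = 16.000 mV.
Code 0x46 = 70 decimal.
V_out = (−2.048) + 70 × 0.016 V = -0.928 V.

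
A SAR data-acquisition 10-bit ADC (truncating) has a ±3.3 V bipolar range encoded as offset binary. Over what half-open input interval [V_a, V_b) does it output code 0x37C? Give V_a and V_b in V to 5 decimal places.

[2.44922 V, 2.45566 V)

LSB = 6.6/2^10 = 6.445 mV.
Code 0x37C = 892 decimal.
V_a = V_low + 892·LSB = 2.44922 V; V_b = V_low + 893·LSB = 2.45566 V.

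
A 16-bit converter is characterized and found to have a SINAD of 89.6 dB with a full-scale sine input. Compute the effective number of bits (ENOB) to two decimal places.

ENOB = (SINAD − 1.76) / 6.02 = (89.6 − 1.76)/6.02 = 14.591.

14.59 bits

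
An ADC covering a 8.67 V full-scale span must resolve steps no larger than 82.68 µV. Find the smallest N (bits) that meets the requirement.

17 bits

Number of steps required ≥ 8.67 V / 82.68 µV = 104862.12.
Need 2^N ≥ 104862.12; 2^16 = 65536, 2^17 = 131072.
Minimum N = 17.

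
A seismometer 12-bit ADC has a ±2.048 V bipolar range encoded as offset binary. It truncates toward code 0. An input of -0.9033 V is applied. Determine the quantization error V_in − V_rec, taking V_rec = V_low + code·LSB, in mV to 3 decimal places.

0.700 mV

One LSB is 4.096 V / 4096 = 1.000 mV.
(-0.9033 − (−2.048))/0.001 = 1144.7000; ⌊·⌋ gives code 1144.
V_rec = (−2.048) + 1144·0.001 = -0.904 V.
V_in − V_rec = 0.0007 V = 0.700 mV.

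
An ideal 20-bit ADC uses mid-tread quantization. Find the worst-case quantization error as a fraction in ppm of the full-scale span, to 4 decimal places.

0.4768 ppm

Rounding → worst-case error = ½ LSB = V_FS/2^21, so 1e+06/2097152 = 0.476837 ppm of full scale.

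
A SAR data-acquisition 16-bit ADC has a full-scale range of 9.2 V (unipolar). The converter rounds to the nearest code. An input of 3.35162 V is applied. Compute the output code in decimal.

With 65536 levels over 9.2 V, one step is 140.38 µV.
(V_in − V_low)/LSB = (3.35162 − 0) / 0.000140381 = 23875.192.
Round → code 23875.

code 23875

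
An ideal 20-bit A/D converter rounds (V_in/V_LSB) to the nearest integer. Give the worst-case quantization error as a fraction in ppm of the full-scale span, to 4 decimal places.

Rounding → worst-case error = ½ LSB = V_FS/2^21, so 1e+06/2097152 = 0.476837 ppm of full scale.

0.4768 ppm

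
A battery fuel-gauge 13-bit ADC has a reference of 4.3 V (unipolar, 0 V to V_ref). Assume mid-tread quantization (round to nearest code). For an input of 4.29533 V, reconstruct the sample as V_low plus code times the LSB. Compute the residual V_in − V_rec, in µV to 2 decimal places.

54.12 µV

LSB = 4.3/2^13 = 0.525 mV.
Scaled input = 8183.1031 LSBs, so code = 8183.
V_rec = 0 + 8183·0.000524902 = 4.2952759 V.
Error = 4.29533 − 4.2952759 = 5.41211e-05 V = 54.12 µV.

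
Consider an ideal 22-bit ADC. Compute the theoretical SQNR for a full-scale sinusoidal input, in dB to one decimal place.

134.2 dB

SNR ≈ 6.02·N + 1.76 dB = 6.02·22 + 1.76 = 134.20 dB.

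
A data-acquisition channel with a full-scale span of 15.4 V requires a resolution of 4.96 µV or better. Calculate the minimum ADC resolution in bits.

Number of steps required ≥ 15.4 V / 4.96 µV = 3104838.71.
Need 2^N ≥ 3104838.71; 2^21 = 2097152, 2^22 = 4194304.
Minimum N = 22.

22 bits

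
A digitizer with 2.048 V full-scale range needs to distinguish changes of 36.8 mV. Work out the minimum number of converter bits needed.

6 bits

Number of steps required ≥ 2.048 V / 36.8 mV = 55.65.
Need 2^N ≥ 55.65; 2^5 = 32, 2^6 = 64.
Minimum N = 6.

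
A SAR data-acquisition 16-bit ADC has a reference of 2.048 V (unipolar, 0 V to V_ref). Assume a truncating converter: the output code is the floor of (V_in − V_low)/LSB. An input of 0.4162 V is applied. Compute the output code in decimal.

With 65536 levels over 2.048 V, one step is 31.25 µV.
Input sits at 13318.400 steps above V_low.
Floor → code 13318.

code 13318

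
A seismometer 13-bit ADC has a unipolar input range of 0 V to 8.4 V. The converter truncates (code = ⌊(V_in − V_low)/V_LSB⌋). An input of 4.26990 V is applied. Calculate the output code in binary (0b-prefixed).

code 0b1000001000100 (decimal 4164)

LSB = 8.4 V / 8192 = 1.025 mV.
(4.26990 − 0) / 0.00102539 = 4164.169 LSBs.
Floor → code 4164.
In binary (0b-prefixed): 0b1000001000100.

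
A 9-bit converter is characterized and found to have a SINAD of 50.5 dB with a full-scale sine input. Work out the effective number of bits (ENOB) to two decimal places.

8.10 bits

ENOB = (SINAD − 1.76) / 6.02 = (50.5 − 1.76)/6.02 = 8.096.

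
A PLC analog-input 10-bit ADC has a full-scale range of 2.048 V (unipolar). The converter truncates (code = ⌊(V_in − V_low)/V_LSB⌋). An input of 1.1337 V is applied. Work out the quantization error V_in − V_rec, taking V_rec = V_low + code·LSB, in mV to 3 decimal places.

1.700 mV

One LSB is 2.048 V / 1024 = 2.000 mV.
Scaled input = 566.8500 LSBs, so code = 566.
Reconstructed: 1.132 V.
Difference: 0.0017 V → 1.700 mV.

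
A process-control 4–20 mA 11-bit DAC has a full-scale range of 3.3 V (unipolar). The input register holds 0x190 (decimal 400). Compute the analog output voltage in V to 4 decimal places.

0.6445 V

LSB = 3.3 V / 2^11 = 1.611 mV.
Code 0x190 = 400 decimal.
V_out = 0 + 400 × 0.00161133 V = 0.644531 V.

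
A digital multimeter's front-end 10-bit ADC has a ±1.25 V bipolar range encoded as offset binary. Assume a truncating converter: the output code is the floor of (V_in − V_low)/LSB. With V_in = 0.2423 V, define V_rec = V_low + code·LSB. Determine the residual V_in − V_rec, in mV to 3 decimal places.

0.601 mV

One LSB is 2.5 V / 1024 = 2.441 mV.
Scaled input = 611.2461 LSBs, so code = 611.
Reconstructed: 0.24169922 V.
Difference: 0.000600781 V → 0.601 mV.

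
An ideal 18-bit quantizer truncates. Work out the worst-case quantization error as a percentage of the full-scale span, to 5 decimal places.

Truncating → worst-case error = 1 LSB = V_FS/2^18, so 100/262144 = 0.00038147 % of full scale.

0.00038 %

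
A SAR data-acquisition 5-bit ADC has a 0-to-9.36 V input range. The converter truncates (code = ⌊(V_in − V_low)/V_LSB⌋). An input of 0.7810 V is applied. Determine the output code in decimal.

code 2

With 32 levels over 9.36 V, one step is 292.500 mV.
(0.7810 − 0) / 0.2925 = 2.670 LSBs.
So the output code is 2.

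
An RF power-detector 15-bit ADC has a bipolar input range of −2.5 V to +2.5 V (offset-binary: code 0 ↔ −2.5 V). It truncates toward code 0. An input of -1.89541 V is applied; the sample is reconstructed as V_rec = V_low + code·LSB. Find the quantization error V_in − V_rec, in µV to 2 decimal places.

36.78 µV

Step size: 5 V ÷ 2^15 = 152.59 µV.
(V_in − V_low)/LSB = (-1.89541 − (−2.5))/0.000152588 = 3962.2410 → code 3962 (floor).
V_rec = (−2.5) + 3962·0.000152588 = -1.8954468 V.
V_in − V_rec = 3.67773e-05 V = 36.78 µV.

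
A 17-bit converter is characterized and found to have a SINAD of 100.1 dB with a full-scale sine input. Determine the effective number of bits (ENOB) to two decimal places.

16.34 bits

ENOB = (SINAD − 1.76) / 6.02 = (100.1 − 1.76)/6.02 = 16.336.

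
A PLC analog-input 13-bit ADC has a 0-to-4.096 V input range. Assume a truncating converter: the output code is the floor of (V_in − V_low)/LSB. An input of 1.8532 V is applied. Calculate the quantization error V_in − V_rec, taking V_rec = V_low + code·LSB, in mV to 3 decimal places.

0.200 mV

One LSB is 4.096 V / 8192 = 0.500 mV.
Scaled input = 3706.4000 LSBs, so code = 3706.
Code 3706 maps back to 0 + 3706×0.0005 V = 1.853 V.
Error = 1.8532 − 1.853 = 0.0002 V = 0.200 mV.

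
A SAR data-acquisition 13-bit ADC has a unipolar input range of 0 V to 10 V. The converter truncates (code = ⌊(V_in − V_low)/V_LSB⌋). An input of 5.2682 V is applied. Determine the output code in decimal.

With 8192 levels over 10 V, one step is 1.221 mV.
(V_in − V_low)/LSB = (5.2682 − 0) / 0.0012207 = 4315.709.
So the output code is 4315.

code 4315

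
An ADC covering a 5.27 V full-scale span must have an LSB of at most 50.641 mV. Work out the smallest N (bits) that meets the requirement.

Number of steps required ≥ 5.27 V / 50.641 mV = 104.07.
Need 2^N ≥ 104.07; 2^6 = 64, 2^7 = 128.
Minimum N = 7.

7 bits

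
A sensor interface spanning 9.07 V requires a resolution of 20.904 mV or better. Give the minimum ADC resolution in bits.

9 bits

Number of steps required ≥ 9.07 V / 20.904 mV = 433.89.
Need 2^N ≥ 433.89; 2^8 = 256, 2^9 = 512.
Minimum N = 9.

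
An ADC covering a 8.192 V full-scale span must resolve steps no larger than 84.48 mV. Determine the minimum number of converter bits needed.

7 bits

Number of steps required ≥ 8.192 V / 84.48 mV = 96.97.
Need 2^N ≥ 96.97; 2^6 = 64, 2^7 = 128.
Minimum N = 7.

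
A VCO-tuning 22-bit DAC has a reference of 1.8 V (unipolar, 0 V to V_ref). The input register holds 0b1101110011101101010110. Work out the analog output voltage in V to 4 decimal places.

1.5534 V

LSB = 1.8 V / 2^22 = 0.43 µV.
Code 0b1101110011101101010110 = 3619670 decimal.
V_out = 0 + 3619670 × 4.29153e-07 V = 1.55339 V.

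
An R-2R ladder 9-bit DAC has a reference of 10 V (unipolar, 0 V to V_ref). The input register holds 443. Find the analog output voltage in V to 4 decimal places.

LSB = 10 V / 2^9 = 19.531 mV.
V_out = 0 + 443 × 0.0195312 V = 8.65234 V.

8.6523 V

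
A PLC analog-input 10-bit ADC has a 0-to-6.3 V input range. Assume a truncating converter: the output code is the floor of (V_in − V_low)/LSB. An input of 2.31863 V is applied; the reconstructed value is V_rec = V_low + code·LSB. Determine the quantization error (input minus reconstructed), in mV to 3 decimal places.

5.349 mV

LSB = 6.3/2^10 = 6.152 mV.
Scaled input = 376.8694 LSBs, so code = 376.
Code 376 maps back to 0 + 376×0.00615234 V = 2.3132813 V.
Error = 2.31863 − 2.3132813 = 0.00534875 V = 5.349 mV.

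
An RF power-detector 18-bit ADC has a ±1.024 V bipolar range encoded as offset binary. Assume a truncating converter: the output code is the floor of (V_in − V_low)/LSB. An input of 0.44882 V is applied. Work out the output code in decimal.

code 188520

LSB = 2.048 V / 262144 = 7.81 µV.
(0.44882 − (−1.024)) / 7.8125e-06 = 188520.960 LSBs.
Floor → code 188520.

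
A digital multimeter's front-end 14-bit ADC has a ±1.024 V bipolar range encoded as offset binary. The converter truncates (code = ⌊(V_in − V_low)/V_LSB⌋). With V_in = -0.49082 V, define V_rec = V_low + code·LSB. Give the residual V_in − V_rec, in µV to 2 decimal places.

55.00 µV

One LSB is 2.048 V / 16384 = 125.00 µV.
(V_in − V_low)/LSB = (-0.49082 − (−1.024))/0.000125 = 4265.4400 → code 4265 (floor).
Code 4265 maps back to (−1.024) + 4265×0.000125 V = -0.490875 V.
Error = -0.49082 − (−0.490875) = 5.5e-05 V = 55.00 µV.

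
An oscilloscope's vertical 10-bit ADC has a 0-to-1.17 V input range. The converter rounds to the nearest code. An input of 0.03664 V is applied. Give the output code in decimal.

LSB = 1.17 V / 1024 = 1.143 mV.
(V_in − V_low)/LSB = (0.03664 − 0) / 0.00114258 = 32.068.
So the output code is 32.

code 32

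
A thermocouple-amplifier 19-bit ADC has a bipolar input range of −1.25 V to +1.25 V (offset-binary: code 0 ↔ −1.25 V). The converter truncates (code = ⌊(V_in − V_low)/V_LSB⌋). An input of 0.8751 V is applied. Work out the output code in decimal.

LSB = 2.5 V / 524288 = 4.77 µV.
(V_in − V_low)/LSB = (0.8751 − (−1.25)) / 4.76837e-06 = 445665.772.
So the output code is 445665.

code 445665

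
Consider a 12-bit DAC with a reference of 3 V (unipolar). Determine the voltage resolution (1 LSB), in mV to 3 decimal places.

Full-scale span = 3 V.
LSB = 3 / 2^12 = 3 / 4096 = 0.000732422 V = 0.732 mV.

0.732 mV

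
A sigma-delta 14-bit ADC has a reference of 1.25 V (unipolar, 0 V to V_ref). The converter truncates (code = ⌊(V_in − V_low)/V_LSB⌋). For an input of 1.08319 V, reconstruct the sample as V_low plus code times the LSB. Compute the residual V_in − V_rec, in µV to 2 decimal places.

One LSB is 1.25 V / 16384 = 76.29 µV.
Scaled input = 14197.5880 LSBs, so code = 14197.
Reconstructed: 1.0831451 V.
Difference: 4.48584e-05 V → 44.86 µV.

44.86 µV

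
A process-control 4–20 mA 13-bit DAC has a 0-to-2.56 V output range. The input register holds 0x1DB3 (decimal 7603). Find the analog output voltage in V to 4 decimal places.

LSB = 2.56 V / 2^13 = 312.50 µV.
Code 0x1DB3 = 7603 decimal.
V_out = 0 + 7603 × 0.0003125 V = 2.37594 V.

2.3759 V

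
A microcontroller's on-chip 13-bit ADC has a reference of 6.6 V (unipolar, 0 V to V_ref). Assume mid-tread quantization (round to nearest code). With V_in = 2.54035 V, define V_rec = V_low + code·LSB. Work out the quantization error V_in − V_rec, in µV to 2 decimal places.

LSB = 6.6/2^13 = 0.806 mV.
Scaled input = 3153.1132 LSBs, so code = 3153.
Reconstructed: 2.5402588 V.
Error = 2.54035 − 2.5402588 = 9.12109e-05 V = 91.21 µV.

91.21 µV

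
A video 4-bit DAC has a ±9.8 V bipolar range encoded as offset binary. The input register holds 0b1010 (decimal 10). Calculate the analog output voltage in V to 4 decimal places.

2.4500 V

LSB = 19.6 V / 2^4 = 1.2250 V.
Code 0b1010 = 10 decimal.
V_out = (−9.8) + 10 × 1.225 V = 2.45 V.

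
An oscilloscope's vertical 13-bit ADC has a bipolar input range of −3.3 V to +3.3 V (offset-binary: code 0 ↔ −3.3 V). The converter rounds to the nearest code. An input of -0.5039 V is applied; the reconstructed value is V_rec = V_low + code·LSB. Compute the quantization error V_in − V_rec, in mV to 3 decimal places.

One LSB is 6.6 V / 8192 = 0.806 mV.
(-0.5039 − (−3.3))/0.000805664 = 3470.5532; round gives code 3471.
Code 3471 maps back to (−3.3) + 3471×0.000805664 V = -0.50354004 V.
V_in − V_rec = -0.000359961 V = -0.360 mV.

-0.360 mV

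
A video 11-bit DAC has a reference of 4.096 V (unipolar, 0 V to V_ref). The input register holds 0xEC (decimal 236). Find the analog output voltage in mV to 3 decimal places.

472.000 mV

LSB = 4.096 V / 2^11 = 2.000 mV.
Code 0xEC = 236 decimal.
V_out = 0 + 236 × 0.002 V = 0.472 V.
= 472.000 mV.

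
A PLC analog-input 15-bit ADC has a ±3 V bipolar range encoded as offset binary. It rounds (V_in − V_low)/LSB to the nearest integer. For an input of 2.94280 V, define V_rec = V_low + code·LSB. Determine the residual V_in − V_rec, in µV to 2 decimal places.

LSB = 6/2^15 = 183.11 µV.
(V_in − V_low)/LSB = (2.94280 − (−3))/0.000183105 = 32455.6117 → code 32456 (round).
V_rec = (−3) + 32456·0.000183105 = 2.9428711 V.
Difference: -7.10938e-05 V → -71.09 µV.

-71.09 µV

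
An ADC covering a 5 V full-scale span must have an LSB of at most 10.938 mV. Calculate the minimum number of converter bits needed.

9 bits

Number of steps required ≥ 5 V / 10.938 mV = 457.12.
Need 2^N ≥ 457.12; 2^8 = 256, 2^9 = 512.
Minimum N = 9.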